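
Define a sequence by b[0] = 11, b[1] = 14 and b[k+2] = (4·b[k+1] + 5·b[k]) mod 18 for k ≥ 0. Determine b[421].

2

b[0] = 11,  b[1] = 14,  b[2] = 3,  b[3] = 10,  b[4] = 1,  b[5] = 0,  b[6] = 5,  b[7] = 2,  b[8] = 15,  b[9] = 16,  b[10] = 13,  b[11] = 6,  b[12] = 17,  b[13] = 8,  b[14] = 9,  b[15] = 4,  b[16] = 7,  b[17] = 12,  b[18] = 11,  b[19] = 14.
The sequence repeats with period 18.
So b[421] = b[0 + ((421-0) mod 18)] = b[7] = 2.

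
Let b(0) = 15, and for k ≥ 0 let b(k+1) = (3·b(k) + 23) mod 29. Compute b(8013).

We have b(0) = 15; b(1) = 10; b(2) = 24; b(3) = 8; b(4) = 18; b(5) = 19; b(6) = 22; b(7) = 2; b(8) = 0; b(9) = 23; b(10) = 5; b(11) = 9; b(12) = 21; b(13) = 28; b(14) = 20; b(15) = 25; b(16) = 11; b(17) = 27; b(18) = 17; b(19) = 16; b(20) = 13; b(21) = 4; b(22) = 6; b(23) = 12; b(24) = 1; b(25) = 26; b(26) = 14; b(27) = 7; b(28) = 15.
Since b(28) = b(0) = 15, the sequence is periodic with period 28.
(8013 - 0) mod 28 = 5, so b(8013) = b(5) = 19.

19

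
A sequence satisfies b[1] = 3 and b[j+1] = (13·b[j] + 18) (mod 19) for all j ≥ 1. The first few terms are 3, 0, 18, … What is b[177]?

Computing terms: b[1] = 3,  b[2] = 0,  b[3] = 18,  b[4] = 5,  b[5] = 7,  b[6] = 14,  b[7] = 10,  b[8] = 15,  b[9] = 4,  b[10] = 13,  b[11] = 16,  b[12] = 17,  b[13] = 11,  b[14] = 9,  b[15] = 2,  b[16] = 6,  b[17] = 1,  b[18] = 12,  b[19] = 3.
The sequence repeats with period 18.
So b[177] = b[1 + ((177-1) mod 18)] = b[15] = 2.

2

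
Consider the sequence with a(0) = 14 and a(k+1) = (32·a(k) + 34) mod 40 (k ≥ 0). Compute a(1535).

Computing terms: a(0) = 14,  a(1) = 2,  a(2) = 18,  a(3) = 10,  a(4) = 34,  a(5) = 2.
Since a(5) = a(1) = 2, the sequence is eventually periodic: after a pre-period of length 1 it cycles with period 4.
For k ≥ 1, a(k) depends only on (k - 1) mod 4. (1535 - 1) mod 4 = 2, so a(1535) = a(3) = 10.

10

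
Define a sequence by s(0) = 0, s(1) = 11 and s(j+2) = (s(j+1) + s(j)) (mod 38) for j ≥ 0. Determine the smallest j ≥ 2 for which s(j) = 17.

5

Listing terms: s(0) = 0, s(1) = 11, s(2) = 11, s(3) = 22, s(4) = 33, s(5) = 17, s(6) = 12, s(7) = 29, s(8) = 3, s(9) = 32, s(10) = 35, s(11) = 29, s(12) = 26, s(13) = 17, s(14) = 5, s(15) = 22, s(16) = 27, s(17) = 11, s(18) = 0, s(19) = 11.
Since (s(18), s(19)) = (s(0), s(1)) = (0, 11) (two consecutive terms determine the rest), the sequence is periodic with period 18.
The value 17 first appears (with j ≥ 2) at s(5).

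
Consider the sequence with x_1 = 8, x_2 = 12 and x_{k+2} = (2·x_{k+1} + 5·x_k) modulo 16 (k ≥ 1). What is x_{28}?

12

x_1 = 8; x_2 = 12; x_3 = 0; x_4 = 12; x_5 = 8; x_6 = 12.
Since (x_5, x_6) = (x_1, x_2) = (8, 12) (two consecutive terms determine the rest), the sequence is periodic with period 4.
(28 - 1) mod 4 = 3, so x_{28} = x_4 = 12.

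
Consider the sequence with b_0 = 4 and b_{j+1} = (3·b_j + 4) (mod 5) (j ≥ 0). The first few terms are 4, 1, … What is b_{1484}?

Listing terms: b_0 = 4,  b_1 = 1,  b_2 = 2,  b_3 = 0,  b_4 = 4.
Since b_4 = b_0 = 4, the sequence is periodic with period 4.
(1484 - 0) mod 4 = 0, so b_{1484} = b_0 = 4.

4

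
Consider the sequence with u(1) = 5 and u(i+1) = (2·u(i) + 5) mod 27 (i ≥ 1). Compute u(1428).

We have u(1) = 5,  u(2) = 15,  u(3) = 8,  u(4) = 21,  u(5) = 20,  u(6) = 18,  u(7) = 14,  u(8) = 6,  u(9) = 17,  u(10) = 12,  u(11) = 2,  u(12) = 9,  u(13) = 23,  u(14) = 24,  u(15) = 26,  u(16) = 3,  u(17) = 11,  u(18) = 0,  u(19) = 5.
Since u(19) = u(1) = 5, the sequence is periodic with period 18.
So u(1428) = u(1 + ((1428-1) mod 18)) = u(6) = 18.

18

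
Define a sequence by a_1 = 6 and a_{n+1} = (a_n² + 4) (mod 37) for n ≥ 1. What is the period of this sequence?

Listing terms: a_1 = 6, a_2 = 3, a_3 = 13, a_4 = 25, a_5 = 0, a_6 = 4, a_7 = 20, a_8 = 34, a_9 = 13.
Since a_9 = a_3 = 13, the sequence is eventually periodic: after a pre-period of length 2 it cycles with period 6.

6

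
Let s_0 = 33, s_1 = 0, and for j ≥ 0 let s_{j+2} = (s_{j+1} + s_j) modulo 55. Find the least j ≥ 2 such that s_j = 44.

Computing terms: s_0 = 33; s_1 = 0; s_2 = 33; s_3 = 33; s_4 = 11; s_5 = 44; s_6 = 0; s_7 = 44; s_8 = 44; s_9 = 33; s_{10} = 22; s_{11} = 0; s_{12} = 22; s_{13} = 22; s_{14} = 44; s_{15} = 11; s_{16} = 0; s_{17} = 11; s_{18} = 11; s_{19} = 22; s_{20} = 33; s_{21} = 0.
The sequence repeats with period 20.
The value 44 first appears (with j ≥ 2) at s_5.

5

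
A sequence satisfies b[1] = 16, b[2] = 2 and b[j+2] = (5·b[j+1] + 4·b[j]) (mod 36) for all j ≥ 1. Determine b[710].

b[1] = 16,  b[2] = 2,  b[3] = 2,  b[4] = 18,  b[5] = 26,  b[6] = 22,  b[7] = 34,  b[8] = 6,  b[9] = 22,  b[10] = 26,  b[11] = 2,  b[12] = 6,  b[13] = 2,  b[14] = 34,  b[15] = 34,  b[16] = 18,  b[17] = 10,  b[18] = 14,  b[19] = 2,  b[20] = 30,  b[21] = 14,  b[22] = 10,  b[23] = 34,  b[24] = 30,  b[25] = 34,  b[26] = 2,  b[27] = 2.
Since (b[26], b[27]) = (b[2], b[3]) = (2, 2) (two consecutive terms determine the rest), the sequence is eventually periodic: after a pre-period of length 1 it cycles with period 24.
For j ≥ 2, b[j] depends only on (j - 2) mod 24. (710 - 2) mod 24 = 12, so b[710] = b[14] = 34.

34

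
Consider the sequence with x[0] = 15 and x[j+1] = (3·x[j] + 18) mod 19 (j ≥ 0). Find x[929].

x[0] = 15, x[1] = 6, x[2] = 17, x[3] = 12, x[4] = 16, x[5] = 9, x[6] = 7, x[7] = 1, x[8] = 2, x[9] = 5, x[10] = 14, x[11] = 3, x[12] = 8, x[13] = 4, x[14] = 11, x[15] = 13, x[16] = 0, x[17] = 18, x[18] = 15.
Since x[18] = x[0] = 15, the sequence is periodic with period 18.
So x[929] = x[0 + ((929-0) mod 18)] = x[11] = 3.

3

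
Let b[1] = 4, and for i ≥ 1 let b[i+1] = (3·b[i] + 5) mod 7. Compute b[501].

b[1] = 4,  b[2] = 3,  b[3] = 0,  b[4] = 5,  b[5] = 6,  b[6] = 2,  b[7] = 4.
The sequence repeats with period 6.
(501 - 1) mod 6 = 2, so b[501] = b[3] = 0.

0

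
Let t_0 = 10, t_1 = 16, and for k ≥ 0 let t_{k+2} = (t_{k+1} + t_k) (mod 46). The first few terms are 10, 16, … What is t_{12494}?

36

Computing terms: t_0 = 10; t_1 = 16; t_2 = 26; t_3 = 42; t_4 = 22; t_5 = 18; t_6 = 40; t_7 = 12; t_8 = 6; t_9 = 18; t_{10} = 24; t_{11} = 42; t_{12} = 20; t_{13} = 16; t_{14} = 36; t_{15} = 6; t_{16} = 42; t_{17} = 2; t_{18} = 44; t_{19} = 0; t_{20} = 44; t_{21} = 44; t_{22} = 42; t_{23} = 40; t_{24} = 36; t_{25} = 30; t_{26} = 20; t_{27} = 4; t_{28} = 24; t_{29} = 28; t_{30} = 6; t_{31} = 34; t_{32} = 40; t_{33} = 28; t_{34} = 22; t_{35} = 4; t_{36} = 26; t_{37} = 30; t_{38} = 10; t_{39} = 40; t_{40} = 4; t_{41} = 44; t_{42} = 2; t_{43} = 0; t_{44} = 2; t_{45} = 2; t_{46} = 4; t_{47} = 6; t_{48} = 10; t_{49} = 16.
Since (t_{48}, t_{49}) = (t_0, t_1) = (10, 16) (two consecutive terms determine the rest), the sequence is periodic with period 48.
So t_{12494} = t_{0 + ((12494-0) mod 48)} = t_{14} = 36.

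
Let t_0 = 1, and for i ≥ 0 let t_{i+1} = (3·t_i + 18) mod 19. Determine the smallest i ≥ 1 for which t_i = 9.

16

Computing terms: t_0 = 1, t_1 = 2, t_2 = 5, t_3 = 14, t_4 = 3, t_5 = 8, t_6 = 4, t_7 = 11, t_8 = 13, t_9 = 0, t_{10} = 18, t_{11} = 15, t_{12} = 6, t_{13} = 17, t_{14} = 12, t_{15} = 16, t_{16} = 9, t_{17} = 7, t_{18} = 1.
The sequence repeats with period 18.
The value 9 first appears (with i ≥ 1) at t_{16}.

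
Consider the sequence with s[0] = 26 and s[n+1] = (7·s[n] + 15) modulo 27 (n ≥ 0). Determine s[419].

17

Computing terms: s[0] = 26,  s[1] = 8,  s[2] = 17,  s[3] = 26.
Since s[3] = s[0] = 26, the sequence is periodic with period 3.
So s[419] = s[0 + ((419-0) mod 3)] = s[2] = 17.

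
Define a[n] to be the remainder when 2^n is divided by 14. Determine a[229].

2

Listing terms: a[0] = 1; a[1] = 2; a[2] = 4; a[3] = 8; a[4] = 2.
Since a[4] = a[1] = 2, the sequence is eventually periodic: after a pre-period of length 1 it cycles with period 3.
For n ≥ 1, a[n] depends only on (n - 1) mod 3. (229 - 1) mod 3 = 0, so a[229] = a[1] = 2.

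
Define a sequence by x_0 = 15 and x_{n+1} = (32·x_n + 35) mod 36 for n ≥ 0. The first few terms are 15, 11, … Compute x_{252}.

Computing terms: x_0 = 15,  x_1 = 11,  x_2 = 27,  x_3 = 35,  x_4 = 3,  x_5 = 23,  x_6 = 15.
The sequence repeats with period 6.
So x_{252} = x_{0 + ((252-0) mod 6)} = x_0 = 15.

15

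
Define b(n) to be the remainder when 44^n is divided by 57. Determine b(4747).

Computing terms: b(1) = 44,  b(2) = 55,  b(3) = 26,  b(4) = 4,  b(5) = 5,  b(6) = 49,  b(7) = 47,  b(8) = 16,  b(9) = 20,  b(10) = 25,  b(11) = 17,  b(12) = 7,  b(13) = 23,  b(14) = 43,  b(15) = 11,  b(16) = 28,  b(17) = 35,  b(18) = 1,  b(19) = 44.
The sequence repeats with period 18.
(4747 - 1) mod 18 = 12, so b(4747) = b(13) = 23.

23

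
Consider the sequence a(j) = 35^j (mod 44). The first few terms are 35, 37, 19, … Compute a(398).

Listing terms: a(1) = 35,  a(2) = 37,  a(3) = 19,  a(4) = 5,  a(5) = 43,  a(6) = 9,  a(7) = 7,  a(8) = 25,  a(9) = 39,  a(10) = 1,  a(11) = 35.
The sequence repeats with period 10.
So a(398) = a(1 + ((398-1) mod 10)) = a(8) = 25.

25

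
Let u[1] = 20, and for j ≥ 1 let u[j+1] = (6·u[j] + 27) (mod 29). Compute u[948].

Computing terms: u[1] = 20; u[2] = 2; u[3] = 10; u[4] = 0; u[5] = 27; u[6] = 15; u[7] = 1; u[8] = 4; u[9] = 22; u[10] = 14; u[11] = 24; u[12] = 26; u[13] = 9; u[14] = 23; u[15] = 20.
Since u[15] = u[1] = 20, the sequence is periodic with period 14.
(948 - 1) mod 14 = 9, so u[948] = u[10] = 14.

14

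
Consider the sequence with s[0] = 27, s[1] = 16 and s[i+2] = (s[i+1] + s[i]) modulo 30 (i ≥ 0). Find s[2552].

27

s[0] = 27, s[1] = 16, s[2] = 13, s[3] = 29, s[4] = 12, s[5] = 11, s[6] = 23, s[7] = 4, s[8] = 27, s[9] = 1, s[10] = 28, s[11] = 29, s[12] = 27, s[13] = 26, s[14] = 23, s[15] = 19, s[16] = 12, s[17] = 1, s[18] = 13, s[19] = 14, s[20] = 27, s[21] = 11, s[22] = 8, s[23] = 19, s[24] = 27, s[25] = 16.
Since (s[24], s[25]) = (s[0], s[1]) = (27, 16) (two consecutive terms determine the rest), the sequence is periodic with period 24.
(2552 - 0) mod 24 = 8, so s[2552] = s[8] = 27.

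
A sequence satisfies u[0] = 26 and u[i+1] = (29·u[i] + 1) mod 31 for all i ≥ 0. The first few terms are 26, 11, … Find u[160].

26

We have u[0] = 26; u[1] = 11; u[2] = 10; u[3] = 12; u[4] = 8; u[5] = 16; u[6] = 0; u[7] = 1; u[8] = 30; u[9] = 3; u[10] = 26.
The sequence repeats with period 10.
So u[160] = u[0 + ((160-0) mod 10)] = u[0] = 26.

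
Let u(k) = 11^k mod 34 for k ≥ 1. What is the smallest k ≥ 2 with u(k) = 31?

15

We have u(1) = 11, u(2) = 19, u(3) = 5, u(4) = 21, u(5) = 27, u(6) = 25, u(7) = 3, u(8) = 33, u(9) = 23, u(10) = 15, u(11) = 29, u(12) = 13, u(13) = 7, u(14) = 9, u(15) = 31, u(16) = 1, u(17) = 11.
The sequence repeats with period 16.
The value 31 first appears (with k ≥ 2) at u(15).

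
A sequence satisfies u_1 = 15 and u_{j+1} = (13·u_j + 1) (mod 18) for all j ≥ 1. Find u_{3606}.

14

We have u_1 = 15; u_2 = 16; u_3 = 11; u_4 = 0; u_5 = 1; u_6 = 14; u_7 = 3; u_8 = 4; u_9 = 17; u_{10} = 6; u_{11} = 7; u_{12} = 2; u_{13} = 9; u_{14} = 10; u_{15} = 5; u_{16} = 12; u_{17} = 13; u_{18} = 8; u_{19} = 15.
Since u_{19} = u_1 = 15, the sequence is periodic with period 18.
So u_{3606} = u_{1 + ((3606-1) mod 18)} = u_6 = 14.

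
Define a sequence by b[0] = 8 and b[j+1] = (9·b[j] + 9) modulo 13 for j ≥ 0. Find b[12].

8

We have b[0] = 8, b[1] = 3, b[2] = 10, b[3] = 8.
The sequence repeats with period 3.
(12 - 0) mod 3 = 0, so b[12] = b[0] = 8.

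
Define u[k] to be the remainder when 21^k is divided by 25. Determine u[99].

u[0] = 1,  u[1] = 21,  u[2] = 16,  u[3] = 11,  u[4] = 6,  u[5] = 1.
The sequence repeats with period 5.
So u[99] = u[0 + ((99-0) mod 5)] = u[4] = 6.

6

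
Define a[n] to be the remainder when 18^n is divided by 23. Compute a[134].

Listing terms: a[1] = 18; a[2] = 2; a[3] = 13; a[4] = 4; a[5] = 3; a[6] = 8; a[7] = 6; a[8] = 16; a[9] = 12; a[10] = 9; a[11] = 1; a[12] = 18.
Since a[12] = a[1] = 18, the sequence is periodic with period 11.
(134 - 1) mod 11 = 1, so a[134] = a[2] = 2.

2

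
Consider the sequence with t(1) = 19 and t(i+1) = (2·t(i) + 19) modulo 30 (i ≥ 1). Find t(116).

15

We have t(1) = 19, t(2) = 27, t(3) = 13, t(4) = 15, t(5) = 19.
The sequence repeats with period 4.
(116 - 1) mod 4 = 3, so t(116) = t(4) = 15.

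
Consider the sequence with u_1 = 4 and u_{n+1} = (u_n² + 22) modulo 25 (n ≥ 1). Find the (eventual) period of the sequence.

8

Listing terms: u_1 = 4; u_2 = 13; u_3 = 16; u_4 = 3; u_5 = 6; u_6 = 8; u_7 = 11; u_8 = 18; u_9 = 21; u_{10} = 13.
Since u_{10} = u_2 = 13, the sequence is eventually periodic: after a pre-period of length 1 it cycles with period 8.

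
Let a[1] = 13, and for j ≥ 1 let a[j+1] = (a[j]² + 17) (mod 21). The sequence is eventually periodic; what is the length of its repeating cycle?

6

Computing terms: a[1] = 13; a[2] = 18; a[3] = 5; a[4] = 0; a[5] = 17; a[6] = 12; a[7] = 14; a[8] = 3; a[9] = 5.
Since a[9] = a[3] = 5, the sequence is eventually periodic: after a pre-period of length 2 it cycles with period 6.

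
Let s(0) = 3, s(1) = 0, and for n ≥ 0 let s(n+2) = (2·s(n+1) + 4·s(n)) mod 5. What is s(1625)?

Computing terms: s(0) = 3; s(1) = 0; s(2) = 2; s(3) = 4; s(4) = 1; s(5) = 3; s(6) = 0.
The sequence repeats with period 5.
(1625 - 0) mod 5 = 0, so s(1625) = s(0) = 3.

3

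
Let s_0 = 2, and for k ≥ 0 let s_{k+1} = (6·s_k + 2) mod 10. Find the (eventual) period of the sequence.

5

We have s_0 = 2; s_1 = 4; s_2 = 6; s_3 = 8; s_4 = 0; s_5 = 2.
Since s_5 = s_0 = 2, the sequence is periodic with period 5.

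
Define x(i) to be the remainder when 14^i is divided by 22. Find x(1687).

x(0) = 1, x(1) = 14, x(2) = 20, x(3) = 16, x(4) = 4, x(5) = 12, x(6) = 14.
Since x(6) = x(1) = 14, the sequence is eventually periodic: after a pre-period of length 1 it cycles with period 5.
For i ≥ 1, x(i) depends only on (i - 1) mod 5. (1687 - 1) mod 5 = 1, so x(1687) = x(2) = 20.

20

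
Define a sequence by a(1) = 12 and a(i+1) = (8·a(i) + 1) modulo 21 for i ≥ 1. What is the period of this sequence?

14

We have a(1) = 12,  a(2) = 13,  a(3) = 0,  a(4) = 1,  a(5) = 9,  a(6) = 10,  a(7) = 18,  a(8) = 19,  a(9) = 6,  a(10) = 7,  a(11) = 15,  a(12) = 16,  a(13) = 3,  a(14) = 4,  a(15) = 12.
The sequence repeats with period 14.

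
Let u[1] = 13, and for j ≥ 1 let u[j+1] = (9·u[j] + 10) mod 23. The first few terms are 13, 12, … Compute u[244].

Computing terms: u[1] = 13; u[2] = 12; u[3] = 3; u[4] = 14; u[5] = 21; u[6] = 15; u[7] = 7; u[8] = 4; u[9] = 0; u[10] = 10; u[11] = 8; u[12] = 13.
The sequence repeats with period 11.
(244 - 1) mod 11 = 1, so u[244] = u[2] = 12.

12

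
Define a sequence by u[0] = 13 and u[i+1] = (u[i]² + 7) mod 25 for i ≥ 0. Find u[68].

Listing terms: u[0] = 13; u[1] = 1; u[2] = 8; u[3] = 21; u[4] = 23; u[5] = 11; u[6] = 3; u[7] = 16; u[8] = 13.
Since u[8] = u[0] = 13, the sequence is periodic with period 8.
So u[68] = u[0 + ((68-0) mod 8)] = u[4] = 23.

23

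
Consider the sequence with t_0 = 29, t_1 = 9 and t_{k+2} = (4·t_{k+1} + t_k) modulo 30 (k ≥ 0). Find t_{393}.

21

We have t_0 = 29,  t_1 = 9,  t_2 = 5,  t_3 = 29,  t_4 = 1,  t_5 = 3,  t_6 = 13,  t_7 = 25,  t_8 = 23,  t_9 = 27,  t_{10} = 11,  t_{11} = 11,  t_{12} = 25,  t_{13} = 21,  t_{14} = 19,  t_{15} = 7,  t_{16} = 17,  t_{17} = 15,  t_{18} = 17,  t_{19} = 23,  t_{20} = 19,  t_{21} = 9,  t_{22} = 25,  t_{23} = 19,  t_{24} = 11,  t_{25} = 3,  t_{26} = 23,  t_{27} = 5,  t_{28} = 13,  t_{29} = 27,  t_{30} = 1,  t_{31} = 1,  t_{32} = 5,  t_{33} = 21,  t_{34} = 29,  t_{35} = 17,  t_{36} = 7,  t_{37} = 15,  t_{38} = 7,  t_{39} = 13,  t_{40} = 29,  t_{41} = 9.
Since (t_{40}, t_{41}) = (t_0, t_1) = (29, 9) (two consecutive terms determine the rest), the sequence is periodic with period 40.
(393 - 0) mod 40 = 33, so t_{393} = t_{33} = 21.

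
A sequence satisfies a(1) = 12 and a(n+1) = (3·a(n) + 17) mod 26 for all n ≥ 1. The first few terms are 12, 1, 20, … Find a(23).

Computing terms: a(1) = 12, a(2) = 1, a(3) = 20, a(4) = 25, a(5) = 14, a(6) = 7, a(7) = 12.
Since a(7) = a(1) = 12, the sequence is periodic with period 6.
(23 - 1) mod 6 = 4, so a(23) = a(5) = 14.

14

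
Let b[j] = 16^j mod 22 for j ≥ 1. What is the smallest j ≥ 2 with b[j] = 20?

4

Listing terms: b[1] = 16, b[2] = 14, b[3] = 4, b[4] = 20, b[5] = 12, b[6] = 16.
The sequence repeats with period 5.
The value 20 first appears (with j ≥ 2) at b[4].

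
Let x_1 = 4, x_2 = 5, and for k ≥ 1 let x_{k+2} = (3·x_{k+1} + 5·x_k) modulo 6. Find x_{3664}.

Listing terms: x_1 = 4; x_2 = 5; x_3 = 5; x_4 = 4; x_5 = 1; x_6 = 5; x_7 = 2; x_8 = 1; x_9 = 1; x_{10} = 2; x_{11} = 5; x_{12} = 1; x_{13} = 4; x_{14} = 5.
Since (x_{13}, x_{14}) = (x_1, x_2) = (4, 5) (two consecutive terms determine the rest), the sequence is periodic with period 12.
(3664 - 1) mod 12 = 3, so x_{3664} = x_4 = 4.

4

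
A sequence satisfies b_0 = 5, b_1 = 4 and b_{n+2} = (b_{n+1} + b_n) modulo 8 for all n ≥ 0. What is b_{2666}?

We have b_0 = 5, b_1 = 4, b_2 = 1, b_3 = 5, b_4 = 6, b_5 = 3, b_6 = 1, b_7 = 4, b_8 = 5, b_9 = 1, b_{10} = 6, b_{11} = 7, b_{12} = 5, b_{13} = 4.
Since (b_{12}, b_{13}) = (b_0, b_1) = (5, 4) (two consecutive terms determine the rest), the sequence is periodic with period 12.
So b_{2666} = b_{0 + ((2666-0) mod 12)} = b_2 = 1.

1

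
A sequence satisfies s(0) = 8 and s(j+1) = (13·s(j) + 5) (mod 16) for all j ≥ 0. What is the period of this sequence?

16

We have s(0) = 8,  s(1) = 13,  s(2) = 14,  s(3) = 11,  s(4) = 4,  s(5) = 9,  s(6) = 10,  s(7) = 7,  s(8) = 0,  s(9) = 5,  s(10) = 6,  s(11) = 3,  s(12) = 12,  s(13) = 1,  s(14) = 2,  s(15) = 15,  s(16) = 8.
The sequence repeats with period 16.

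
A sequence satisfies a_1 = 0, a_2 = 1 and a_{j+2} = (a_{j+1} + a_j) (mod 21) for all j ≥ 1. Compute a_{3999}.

20

Listing terms: a_1 = 0, a_2 = 1, a_3 = 1, a_4 = 2, a_5 = 3, a_6 = 5, a_7 = 8, a_8 = 13, a_9 = 0, a_{10} = 13, a_{11} = 13, a_{12} = 5, a_{13} = 18, a_{14} = 2, a_{15} = 20, a_{16} = 1, a_{17} = 0, a_{18} = 1.
The sequence repeats with period 16.
So a_{3999} = a_{1 + ((3999-1) mod 16)} = a_{15} = 20.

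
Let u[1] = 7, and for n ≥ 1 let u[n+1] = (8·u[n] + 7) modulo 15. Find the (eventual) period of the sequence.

Computing terms: u[1] = 7,  u[2] = 3,  u[3] = 1,  u[4] = 0,  u[5] = 7.
The sequence repeats with period 4.

4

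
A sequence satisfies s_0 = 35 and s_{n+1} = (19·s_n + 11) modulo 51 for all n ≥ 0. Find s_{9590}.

9

We have s_0 = 35, s_1 = 13, s_2 = 3, s_3 = 17, s_4 = 28, s_5 = 33, s_6 = 26, s_7 = 46, s_8 = 18, s_9 = 47, s_{10} = 37, s_{11} = 0, s_{12} = 11, s_{13} = 16, s_{14} = 9, s_{15} = 29, s_{16} = 1, s_{17} = 30, s_{18} = 20, s_{19} = 34, s_{20} = 45, s_{21} = 50, s_{22} = 43, s_{23} = 12, s_{24} = 35.
The sequence repeats with period 24.
(9590 - 0) mod 24 = 14, so s_{9590} = s_{14} = 9.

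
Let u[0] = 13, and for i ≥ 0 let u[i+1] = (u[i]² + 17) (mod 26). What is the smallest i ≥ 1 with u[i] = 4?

We have u[0] = 13; u[1] = 4; u[2] = 7; u[3] = 14; u[4] = 5; u[5] = 16; u[6] = 13.
Since u[6] = u[0] = 13, the sequence is periodic with period 6.
The value 4 first appears (with i ≥ 1) at u[1].

1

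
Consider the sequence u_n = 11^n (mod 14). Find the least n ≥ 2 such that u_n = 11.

u_1 = 11, u_2 = 9, u_3 = 1, u_4 = 11.
The sequence repeats with period 3.
The value 11 next appears (with n ≥ 2) at u_4.

4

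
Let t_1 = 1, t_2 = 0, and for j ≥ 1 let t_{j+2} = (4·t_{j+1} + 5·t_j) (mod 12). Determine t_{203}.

t_1 = 1; t_2 = 0; t_3 = 5; t_4 = 8; t_5 = 9; t_6 = 4; t_7 = 1; t_8 = 0.
The sequence repeats with period 6.
So t_{203} = t_{1 + ((203-1) mod 6)} = t_5 = 9.

9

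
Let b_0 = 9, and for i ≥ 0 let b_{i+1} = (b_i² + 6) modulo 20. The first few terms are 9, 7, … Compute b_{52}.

Computing terms: b_0 = 9,  b_1 = 7,  b_2 = 15,  b_3 = 11,  b_4 = 7.
Since b_4 = b_1 = 7, the sequence is eventually periodic: after a pre-period of length 1 it cycles with period 3.
For i ≥ 1, b_i depends only on (i - 1) mod 3. (52 - 1) mod 3 = 0, so b_{52} = b_1 = 7.

7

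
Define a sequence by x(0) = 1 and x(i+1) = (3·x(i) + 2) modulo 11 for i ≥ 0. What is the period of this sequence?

5

We have x(0) = 1, x(1) = 5, x(2) = 6, x(3) = 9, x(4) = 7, x(5) = 1.
Since x(5) = x(0) = 1, the sequence is periodic with period 5.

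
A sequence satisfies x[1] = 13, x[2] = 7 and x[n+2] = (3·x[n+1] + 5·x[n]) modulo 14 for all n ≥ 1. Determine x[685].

13

Computing terms: x[1] = 13,  x[2] = 7,  x[3] = 2,  x[4] = 13,  x[5] = 7.
The sequence repeats with period 3.
(685 - 1) mod 3 = 0, so x[685] = x[1] = 13.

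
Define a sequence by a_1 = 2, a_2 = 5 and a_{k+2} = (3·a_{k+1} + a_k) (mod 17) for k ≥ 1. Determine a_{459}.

We have a_1 = 2; a_2 = 5; a_3 = 0; a_4 = 5; a_5 = 15; a_6 = 16; a_7 = 12; a_8 = 1; a_9 = 15; a_{10} = 12; a_{11} = 0; a_{12} = 12; a_{13} = 2; a_{14} = 1; a_{15} = 5; a_{16} = 16; a_{17} = 2; a_{18} = 5.
The sequence repeats with period 16.
So a_{459} = a_{1 + ((459-1) mod 16)} = a_{11} = 0.

0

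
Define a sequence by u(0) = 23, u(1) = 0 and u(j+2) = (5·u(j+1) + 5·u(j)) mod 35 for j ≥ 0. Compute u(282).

5

We have u(0) = 23; u(1) = 0; u(2) = 10; u(3) = 15; u(4) = 20; u(5) = 0; u(6) = 30; u(7) = 10; u(8) = 25; u(9) = 0; u(10) = 20; u(11) = 30; u(12) = 5; u(13) = 0; u(14) = 25; u(15) = 20; u(16) = 15; u(17) = 0; u(18) = 5; u(19) = 25; u(20) = 10; u(21) = 0; u(22) = 15; u(23) = 5; u(24) = 30; u(25) = 0; u(26) = 10.
Since (u(25), u(26)) = (u(1), u(2)) = (0, 10) (two consecutive terms determine the rest), the sequence is eventually periodic: after a pre-period of length 1 it cycles with period 24.
For j ≥ 1, u(j) depends only on (j - 1) mod 24. (282 - 1) mod 24 = 17, so u(282) = u(18) = 5.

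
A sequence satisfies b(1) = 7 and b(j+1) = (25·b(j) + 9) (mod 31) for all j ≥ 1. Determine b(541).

Computing terms: b(1) = 7,  b(2) = 29,  b(3) = 21,  b(4) = 7.
Since b(4) = b(1) = 7, the sequence is periodic with period 3.
(541 - 1) mod 3 = 0, so b(541) = b(1) = 7.

7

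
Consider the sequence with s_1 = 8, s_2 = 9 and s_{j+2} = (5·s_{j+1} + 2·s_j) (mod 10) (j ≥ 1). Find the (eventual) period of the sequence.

8

Listing terms: s_1 = 8; s_2 = 9; s_3 = 1; s_4 = 3; s_5 = 7; s_6 = 1; s_7 = 9; s_8 = 7; s_9 = 3; s_{10} = 9; s_{11} = 1.
Since (s_{10}, s_{11}) = (s_2, s_3) = (9, 1) (two consecutive terms determine the rest), the sequence is eventually periodic: after a pre-period of length 1 it cycles with period 8.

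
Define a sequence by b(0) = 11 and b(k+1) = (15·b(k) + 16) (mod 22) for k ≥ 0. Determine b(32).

Computing terms: b(0) = 11; b(1) = 5; b(2) = 3; b(3) = 17; b(4) = 7; b(5) = 11.
Since b(5) = b(0) = 11, the sequence is periodic with period 5.
(32 - 0) mod 5 = 2, so b(32) = b(2) = 3.

3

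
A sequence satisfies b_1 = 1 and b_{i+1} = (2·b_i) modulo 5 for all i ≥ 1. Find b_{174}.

2

We have b_1 = 1,  b_2 = 2,  b_3 = 4,  b_4 = 3,  b_5 = 1.
The sequence repeats with period 4.
So b_{174} = b_{1 + ((174-1) mod 4)} = b_2 = 2.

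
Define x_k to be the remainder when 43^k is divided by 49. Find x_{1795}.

Computing terms: x_0 = 1; x_1 = 43; x_2 = 36; x_3 = 29; x_4 = 22; x_5 = 15; x_6 = 8; x_7 = 1.
The sequence repeats with period 7.
(1795 - 0) mod 7 = 3, so x_{1795} = x_3 = 29.

29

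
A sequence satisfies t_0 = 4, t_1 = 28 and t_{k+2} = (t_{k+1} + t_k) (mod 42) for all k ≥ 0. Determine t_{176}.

t_0 = 4, t_1 = 28, t_2 = 32, t_3 = 18, t_4 = 8, t_5 = 26, t_6 = 34, t_7 = 18, t_8 = 10, t_9 = 28, t_{10} = 38, t_{11} = 24, t_{12} = 20, t_{13} = 2, t_{14} = 22, t_{15} = 24, t_{16} = 4, t_{17} = 28.
Since (t_{16}, t_{17}) = (t_0, t_1) = (4, 28) (two consecutive terms determine the rest), the sequence is periodic with period 16.
So t_{176} = t_{0 + ((176-0) mod 16)} = t_0 = 4.

4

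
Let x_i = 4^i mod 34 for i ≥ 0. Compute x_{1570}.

16

Listing terms: x_0 = 1, x_1 = 4, x_2 = 16, x_3 = 30, x_4 = 18, x_5 = 4.
Since x_5 = x_1 = 4, the sequence is eventually periodic: after a pre-period of length 1 it cycles with period 4.
For i ≥ 1, x_i depends only on (i - 1) mod 4. (1570 - 1) mod 4 = 1, so x_{1570} = x_2 = 16.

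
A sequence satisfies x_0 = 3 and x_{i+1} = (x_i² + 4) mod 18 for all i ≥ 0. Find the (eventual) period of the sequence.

3

We have x_0 = 3,  x_1 = 13,  x_2 = 11,  x_3 = 17,  x_4 = 5,  x_5 = 11.
Since x_5 = x_2 = 11, the sequence is eventually periodic: after a pre-period of length 2 it cycles with period 3.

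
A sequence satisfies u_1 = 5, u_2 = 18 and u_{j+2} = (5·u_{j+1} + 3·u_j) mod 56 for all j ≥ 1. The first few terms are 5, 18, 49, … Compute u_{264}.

Computing terms: u_1 = 5, u_2 = 18, u_3 = 49, u_4 = 19, u_5 = 18, u_6 = 35, u_7 = 5, u_8 = 18.
The sequence repeats with period 6.
(264 - 1) mod 6 = 5, so u_{264} = u_6 = 35.

35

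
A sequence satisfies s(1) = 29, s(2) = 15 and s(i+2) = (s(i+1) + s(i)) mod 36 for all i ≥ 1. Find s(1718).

3

s(1) = 29; s(2) = 15; s(3) = 8; s(4) = 23; s(5) = 31; s(6) = 18; s(7) = 13; s(8) = 31; s(9) = 8; s(10) = 3; s(11) = 11; s(12) = 14; s(13) = 25; s(14) = 3; s(15) = 28; s(16) = 31; s(17) = 23; s(18) = 18; s(19) = 5; s(20) = 23; s(21) = 28; s(22) = 15; s(23) = 7; s(24) = 22; s(25) = 29; s(26) = 15.
The sequence repeats with period 24.
(1718 - 1) mod 24 = 13, so s(1718) = s(14) = 3.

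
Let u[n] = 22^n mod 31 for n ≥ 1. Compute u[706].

9

u[1] = 22, u[2] = 19, u[3] = 15, u[4] = 20, u[5] = 6, u[6] = 8, u[7] = 21, u[8] = 28, u[9] = 27, u[10] = 5, u[11] = 17, u[12] = 2, u[13] = 13, u[14] = 7, u[15] = 30, u[16] = 9, u[17] = 12, u[18] = 16, u[19] = 11, u[20] = 25, u[21] = 23, u[22] = 10, u[23] = 3, u[24] = 4, u[25] = 26, u[26] = 14, u[27] = 29, u[28] = 18, u[29] = 24, u[30] = 1, u[31] = 22.
Since u[31] = u[1] = 22, the sequence is periodic with period 30.
So u[706] = u[1 + ((706-1) mod 30)] = u[16] = 9.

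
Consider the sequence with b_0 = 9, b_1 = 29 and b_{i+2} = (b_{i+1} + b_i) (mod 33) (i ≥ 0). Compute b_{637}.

We have b_0 = 9, b_1 = 29, b_2 = 5, b_3 = 1, b_4 = 6, b_5 = 7, b_6 = 13, b_7 = 20, b_8 = 0, b_9 = 20, b_{10} = 20, b_{11} = 7, b_{12} = 27, b_{13} = 1, b_{14} = 28, b_{15} = 29, b_{16} = 24, b_{17} = 20, b_{18} = 11, b_{19} = 31, b_{20} = 9, b_{21} = 7, b_{22} = 16, b_{23} = 23, b_{24} = 6, b_{25} = 29, b_{26} = 2, b_{27} = 31, b_{28} = 0, b_{29} = 31, b_{30} = 31, b_{31} = 29, b_{32} = 27, b_{33} = 23, b_{34} = 17, b_{35} = 7, b_{36} = 24, b_{37} = 31, b_{38} = 22, b_{39} = 20, b_{40} = 9, b_{41} = 29.
Since (b_{40}, b_{41}) = (b_0, b_1) = (9, 29) (two consecutive terms determine the rest), the sequence is periodic with period 40.
So b_{637} = b_{0 + ((637-0) mod 40)} = b_{37} = 31.

31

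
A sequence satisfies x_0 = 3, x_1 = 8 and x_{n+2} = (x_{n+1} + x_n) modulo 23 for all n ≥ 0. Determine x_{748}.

16

Listing terms: x_0 = 3; x_1 = 8; x_2 = 11; x_3 = 19; x_4 = 7; x_5 = 3; x_6 = 10; x_7 = 13; x_8 = 0; x_9 = 13; x_{10} = 13; x_{11} = 3; x_{12} = 16; x_{13} = 19; x_{14} = 12; x_{15} = 8; x_{16} = 20; x_{17} = 5; x_{18} = 2; x_{19} = 7; x_{20} = 9; x_{21} = 16; x_{22} = 2; x_{23} = 18; x_{24} = 20; x_{25} = 15; x_{26} = 12; x_{27} = 4; x_{28} = 16; x_{29} = 20; x_{30} = 13; x_{31} = 10; x_{32} = 0; x_{33} = 10; x_{34} = 10; x_{35} = 20; x_{36} = 7; x_{37} = 4; x_{38} = 11; x_{39} = 15; x_{40} = 3; x_{41} = 18; x_{42} = 21; x_{43} = 16; x_{44} = 14; x_{45} = 7; x_{46} = 21; x_{47} = 5; x_{48} = 3; x_{49} = 8.
The sequence repeats with period 48.
(748 - 0) mod 48 = 28, so x_{748} = x_{28} = 16.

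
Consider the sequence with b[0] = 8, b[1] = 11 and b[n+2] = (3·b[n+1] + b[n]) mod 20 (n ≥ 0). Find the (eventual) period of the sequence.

12

b[0] = 8,  b[1] = 11,  b[2] = 1,  b[3] = 14,  b[4] = 3,  b[5] = 3,  b[6] = 12,  b[7] = 19,  b[8] = 9,  b[9] = 6,  b[10] = 7,  b[11] = 7,  b[12] = 8,  b[13] = 11.
The sequence repeats with period 12.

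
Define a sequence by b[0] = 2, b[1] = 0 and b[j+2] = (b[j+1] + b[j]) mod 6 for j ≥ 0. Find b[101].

Listing terms: b[0] = 2,  b[1] = 0,  b[2] = 2,  b[3] = 2,  b[4] = 4,  b[5] = 0,  b[6] = 4,  b[7] = 4,  b[8] = 2,  b[9] = 0.
The sequence repeats with period 8.
(101 - 0) mod 8 = 5, so b[101] = b[5] = 0.

0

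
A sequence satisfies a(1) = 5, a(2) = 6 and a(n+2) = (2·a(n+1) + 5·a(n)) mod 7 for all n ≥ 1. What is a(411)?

Listing terms: a(1) = 5,  a(2) = 6,  a(3) = 2,  a(4) = 6,  a(5) = 1,  a(6) = 4,  a(7) = 6,  a(8) = 4,  a(9) = 3,  a(10) = 5,  a(11) = 4,  a(12) = 5,  a(13) = 2,  a(14) = 1,  a(15) = 5,  a(16) = 1,  a(17) = 6,  a(18) = 3,  a(19) = 1,  a(20) = 3,  a(21) = 4,  a(22) = 2,  a(23) = 3,  a(24) = 2,  a(25) = 5,  a(26) = 6.
Since (a(25), a(26)) = (a(1), a(2)) = (5, 6) (two consecutive terms determine the rest), the sequence is periodic with period 24.
(411 - 1) mod 24 = 2, so a(411) = a(3) = 2.

2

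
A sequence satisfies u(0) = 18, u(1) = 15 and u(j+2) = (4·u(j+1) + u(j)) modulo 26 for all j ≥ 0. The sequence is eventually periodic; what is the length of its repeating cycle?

28

We have u(0) = 18; u(1) = 15; u(2) = 0; u(3) = 15; u(4) = 8; u(5) = 21; u(6) = 14; u(7) = 25; u(8) = 10; u(9) = 13; u(10) = 10; u(11) = 1; u(12) = 14; u(13) = 5; u(14) = 8; u(15) = 11; u(16) = 0; u(17) = 11; u(18) = 18; u(19) = 5; u(20) = 12; u(21) = 1; u(22) = 16; u(23) = 13; u(24) = 16; u(25) = 25; u(26) = 12; u(27) = 21; u(28) = 18; u(29) = 15.
Since (u(28), u(29)) = (u(0), u(1)) = (18, 15) (two consecutive terms determine the rest), the sequence is periodic with period 28.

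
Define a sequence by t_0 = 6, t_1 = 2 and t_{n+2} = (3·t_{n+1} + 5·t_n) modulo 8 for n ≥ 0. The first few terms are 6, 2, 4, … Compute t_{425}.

0

Listing terms: t_0 = 6,  t_1 = 2,  t_2 = 4,  t_3 = 6,  t_4 = 6,  t_5 = 0,  t_6 = 6,  t_7 = 2.
Since (t_6, t_7) = (t_0, t_1) = (6, 2) (two consecutive terms determine the rest), the sequence is periodic with period 6.
(425 - 0) mod 6 = 5, so t_{425} = t_5 = 0.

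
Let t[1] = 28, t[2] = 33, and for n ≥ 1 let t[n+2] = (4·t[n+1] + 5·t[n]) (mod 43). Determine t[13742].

0

t[1] = 28,  t[2] = 33,  t[3] = 14,  t[4] = 6,  t[5] = 8,  t[6] = 19,  t[7] = 30,  t[8] = 0,  t[9] = 21,  t[10] = 41,  t[11] = 11,  t[12] = 34,  t[13] = 19,  t[14] = 31,  t[15] = 4,  t[16] = 42,  t[17] = 16,  t[18] = 16,  t[19] = 15,  t[20] = 11,  t[21] = 33,  t[22] = 15,  t[23] = 10,  t[24] = 29,  t[25] = 37,  t[26] = 35,  t[27] = 24,  t[28] = 13,  t[29] = 0,  t[30] = 22,  t[31] = 2,  t[32] = 32,  t[33] = 9,  t[34] = 24,  t[35] = 12,  t[36] = 39,  t[37] = 1,  t[38] = 27,  t[39] = 27,  t[40] = 28,  t[41] = 32,  t[42] = 10,  t[43] = 28,  t[44] = 33.
Since (t[43], t[44]) = (t[1], t[2]) = (28, 33) (two consecutive terms determine the rest), the sequence is periodic with period 42.
So t[13742] = t[1 + ((13742-1) mod 42)] = t[8] = 0.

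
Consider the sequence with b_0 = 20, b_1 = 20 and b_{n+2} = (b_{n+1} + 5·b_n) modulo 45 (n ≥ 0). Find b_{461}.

We have b_0 = 20; b_1 = 20; b_2 = 30; b_3 = 40; b_4 = 10; b_5 = 30; b_6 = 35; b_7 = 5; b_8 = 0; b_9 = 25; b_{10} = 25; b_{11} = 15; b_{12} = 5; b_{13} = 35; b_{14} = 15; b_{15} = 10; b_{16} = 40; b_{17} = 0; b_{18} = 20; b_{19} = 20.
Since (b_{18}, b_{19}) = (b_0, b_1) = (20, 20) (two consecutive terms determine the rest), the sequence is periodic with period 18.
So b_{461} = b_{0 + ((461-0) mod 18)} = b_{11} = 15.

15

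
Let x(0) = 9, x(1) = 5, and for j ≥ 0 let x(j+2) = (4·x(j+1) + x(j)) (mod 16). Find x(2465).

Listing terms: x(0) = 9, x(1) = 5, x(2) = 13, x(3) = 9, x(4) = 1, x(5) = 13, x(6) = 5, x(7) = 1, x(8) = 9, x(9) = 5.
Since (x(8), x(9)) = (x(0), x(1)) = (9, 5) (two consecutive terms determine the rest), the sequence is periodic with period 8.
So x(2465) = x(0 + ((2465-0) mod 8)) = x(1) = 5.

5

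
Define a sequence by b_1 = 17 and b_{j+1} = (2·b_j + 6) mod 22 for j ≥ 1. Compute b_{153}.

20

b_1 = 17,  b_2 = 18,  b_3 = 20,  b_4 = 2,  b_5 = 10,  b_6 = 4,  b_7 = 14,  b_8 = 12,  b_9 = 8,  b_{10} = 0,  b_{11} = 6,  b_{12} = 18.
Since b_{12} = b_2 = 18, the sequence is eventually periodic: after a pre-period of length 1 it cycles with period 10.
For j ≥ 2, b_j depends only on (j - 2) mod 10. (153 - 2) mod 10 = 1, so b_{153} = b_3 = 20.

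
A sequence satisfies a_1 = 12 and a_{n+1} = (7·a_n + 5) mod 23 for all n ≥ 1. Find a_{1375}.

a_1 = 12, a_2 = 20, a_3 = 7, a_4 = 8, a_5 = 15, a_6 = 18, a_7 = 16, a_8 = 2, a_9 = 19, a_{10} = 0, a_{11} = 5, a_{12} = 17, a_{13} = 9, a_{14} = 22, a_{15} = 21, a_{16} = 14, a_{17} = 11, a_{18} = 13, a_{19} = 4, a_{20} = 10, a_{21} = 6, a_{22} = 1, a_{23} = 12.
The sequence repeats with period 22.
So a_{1375} = a_{1 + ((1375-1) mod 22)} = a_{11} = 5.

5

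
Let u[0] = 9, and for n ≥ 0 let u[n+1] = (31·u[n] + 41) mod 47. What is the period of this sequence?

46

Listing terms: u[0] = 9; u[1] = 38; u[2] = 44; u[3] = 42; u[4] = 27; u[5] = 32; u[6] = 46; u[7] = 10; u[8] = 22; u[9] = 18; u[10] = 35; u[11] = 45; u[12] = 26; u[13] = 1; u[14] = 25; u[15] = 17; u[16] = 4; u[17] = 24; u[18] = 33; u[19] = 30; u[20] = 31; u[21] = 15; u[22] = 36; u[23] = 29; u[24] = 0; u[25] = 41; u[26] = 43; u[27] = 11; u[28] = 6; u[29] = 39; u[30] = 28; u[31] = 16; u[32] = 20; u[33] = 3; u[34] = 40; u[35] = 12; u[36] = 37; u[37] = 13; u[38] = 21; u[39] = 34; u[40] = 14; u[41] = 5; u[42] = 8; u[43] = 7; u[44] = 23; u[45] = 2; u[46] = 9.
The sequence repeats with period 46.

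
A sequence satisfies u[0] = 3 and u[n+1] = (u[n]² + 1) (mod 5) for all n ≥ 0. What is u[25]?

0

We have u[0] = 3, u[1] = 0, u[2] = 1, u[3] = 2, u[4] = 0.
Since u[4] = u[1] = 0, the sequence is eventually periodic: after a pre-period of length 1 it cycles with period 3.
For n ≥ 1, u[n] depends only on (n - 1) mod 3. (25 - 1) mod 3 = 0, so u[25] = u[1] = 0.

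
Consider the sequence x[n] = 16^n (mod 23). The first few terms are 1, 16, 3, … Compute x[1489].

9

Computing terms: x[0] = 1; x[1] = 16; x[2] = 3; x[3] = 2; x[4] = 9; x[5] = 6; x[6] = 4; x[7] = 18; x[8] = 12; x[9] = 8; x[10] = 13; x[11] = 1.
Since x[11] = x[0] = 1, the sequence is periodic with period 11.
(1489 - 0) mod 11 = 4, so x[1489] = x[4] = 9.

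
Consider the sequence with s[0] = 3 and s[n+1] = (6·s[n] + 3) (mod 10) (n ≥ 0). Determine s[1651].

We have s[0] = 3; s[1] = 1; s[2] = 9; s[3] = 7; s[4] = 5; s[5] = 3.
The sequence repeats with period 5.
So s[1651] = s[0 + ((1651-0) mod 5)] = s[1] = 1.

1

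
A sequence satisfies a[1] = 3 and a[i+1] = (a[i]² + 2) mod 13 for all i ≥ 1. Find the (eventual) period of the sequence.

4

Listing terms: a[1] = 3; a[2] = 11; a[3] = 6; a[4] = 12; a[5] = 3.
Since a[5] = a[1] = 3, the sequence is periodic with period 4.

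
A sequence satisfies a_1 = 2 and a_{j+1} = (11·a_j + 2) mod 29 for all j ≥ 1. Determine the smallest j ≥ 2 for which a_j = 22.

Listing terms: a_1 = 2; a_2 = 24; a_3 = 5; a_4 = 28; a_5 = 20; a_6 = 19; a_7 = 8; a_8 = 3; a_9 = 6; a_{10} = 10; a_{11} = 25; a_{12} = 16; a_{13} = 4; a_{14} = 17; a_{15} = 15; a_{16} = 22; a_{17} = 12; a_{18} = 18; a_{19} = 26; a_{20} = 27; a_{21} = 9; a_{22} = 14; a_{23} = 11; a_{24} = 7; a_{25} = 21; a_{26} = 1; a_{27} = 13; a_{28} = 0; a_{29} = 2.
Since a_{29} = a_1 = 2, the sequence is periodic with period 28.
The value 22 first appears (with j ≥ 2) at a_{16}.

16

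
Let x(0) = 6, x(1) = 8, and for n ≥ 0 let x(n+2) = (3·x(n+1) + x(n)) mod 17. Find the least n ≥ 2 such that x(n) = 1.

x(0) = 6,  x(1) = 8,  x(2) = 13,  x(3) = 13,  x(4) = 1,  x(5) = 16,  x(6) = 15,  x(7) = 10,  x(8) = 11,  x(9) = 9,  x(10) = 4,  x(11) = 4,  x(12) = 16,  x(13) = 1,  x(14) = 2,  x(15) = 7,  x(16) = 6,  x(17) = 8.
The sequence repeats with period 16.
The value 1 first appears (with n ≥ 2) at x(4).

4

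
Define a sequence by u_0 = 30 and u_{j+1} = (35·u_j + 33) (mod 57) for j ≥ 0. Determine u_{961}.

Computing terms: u_0 = 30; u_1 = 0; u_2 = 33; u_3 = 48; u_4 = 3; u_5 = 24; u_6 = 18; u_7 = 36; u_8 = 39; u_9 = 30.
Since u_9 = u_0 = 30, the sequence is periodic with period 9.
(961 - 0) mod 9 = 7, so u_{961} = u_7 = 36.

36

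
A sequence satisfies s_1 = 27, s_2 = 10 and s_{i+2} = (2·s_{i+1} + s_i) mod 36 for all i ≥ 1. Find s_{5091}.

We have s_1 = 27; s_2 = 10; s_3 = 11; s_4 = 32; s_5 = 3; s_6 = 2; s_7 = 7; s_8 = 16; s_9 = 3; s_{10} = 22; s_{11} = 11; s_{12} = 8; s_{13} = 27; s_{14} = 26; s_{15} = 7; s_{16} = 4; s_{17} = 15; s_{18} = 34; s_{19} = 11; s_{20} = 20; s_{21} = 15; s_{22} = 14; s_{23} = 7; s_{24} = 28; s_{25} = 27; s_{26} = 10.
Since (s_{25}, s_{26}) = (s_1, s_2) = (27, 10) (two consecutive terms determine the rest), the sequence is periodic with period 24.
(5091 - 1) mod 24 = 2, so s_{5091} = s_3 = 11.

11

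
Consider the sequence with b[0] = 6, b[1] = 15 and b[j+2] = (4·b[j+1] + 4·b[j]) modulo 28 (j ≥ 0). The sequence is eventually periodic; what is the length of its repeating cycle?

Listing terms: b[0] = 6,  b[1] = 15,  b[2] = 0,  b[3] = 4,  b[4] = 16,  b[5] = 24,  b[6] = 20,  b[7] = 8,  b[8] = 0,  b[9] = 4.
Since (b[8], b[9]) = (b[2], b[3]) = (0, 4) (two consecutive terms determine the rest), the sequence is eventually periodic: after a pre-period of length 2 it cycles with period 6.

6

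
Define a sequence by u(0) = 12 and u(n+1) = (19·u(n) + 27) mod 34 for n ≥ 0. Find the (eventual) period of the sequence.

Computing terms: u(0) = 12; u(1) = 17; u(2) = 10; u(3) = 13; u(4) = 2; u(5) = 31; u(6) = 4; u(7) = 1; u(8) = 12.
Since u(8) = u(0) = 12, the sequence is periodic with period 8.

8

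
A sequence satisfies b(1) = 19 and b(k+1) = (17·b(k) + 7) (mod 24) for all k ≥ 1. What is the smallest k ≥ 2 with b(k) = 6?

Listing terms: b(1) = 19; b(2) = 18; b(3) = 1; b(4) = 0; b(5) = 7; b(6) = 6; b(7) = 13; b(8) = 12; b(9) = 19.
The sequence repeats with period 8.
The value 6 first appears (with k ≥ 2) at b(6).

6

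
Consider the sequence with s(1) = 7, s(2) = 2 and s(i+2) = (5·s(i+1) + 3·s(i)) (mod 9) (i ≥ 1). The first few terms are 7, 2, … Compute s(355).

1

We have s(1) = 7; s(2) = 2; s(3) = 4; s(4) = 8; s(5) = 7; s(6) = 5; s(7) = 1; s(8) = 2; s(9) = 4.
Since (s(8), s(9)) = (s(2), s(3)) = (2, 4) (two consecutive terms determine the rest), the sequence is eventually periodic: after a pre-period of length 1 it cycles with period 6.
For i ≥ 2, s(i) depends only on (i - 2) mod 6. (355 - 2) mod 6 = 5, so s(355) = s(7) = 1.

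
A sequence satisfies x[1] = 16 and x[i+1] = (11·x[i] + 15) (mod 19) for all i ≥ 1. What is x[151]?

Listing terms: x[1] = 16,  x[2] = 1,  x[3] = 7,  x[4] = 16.
Since x[4] = x[1] = 16, the sequence is periodic with period 3.
(151 - 1) mod 3 = 0, so x[151] = x[1] = 16.

16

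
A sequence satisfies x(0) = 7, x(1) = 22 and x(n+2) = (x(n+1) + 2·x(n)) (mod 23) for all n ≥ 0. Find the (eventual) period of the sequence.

22

Computing terms: x(0) = 7, x(1) = 22, x(2) = 13, x(3) = 11, x(4) = 14, x(5) = 13, x(6) = 18, x(7) = 21, x(8) = 11, x(9) = 7, x(10) = 6, x(11) = 20, x(12) = 9, x(13) = 3, x(14) = 21, x(15) = 4, x(16) = 0, x(17) = 8, x(18) = 8, x(19) = 1, x(20) = 17, x(21) = 19, x(22) = 7, x(23) = 22.
The sequence repeats with period 22.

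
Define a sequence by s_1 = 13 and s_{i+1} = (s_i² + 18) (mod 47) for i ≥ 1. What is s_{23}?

We have s_1 = 13; s_2 = 46; s_3 = 19; s_4 = 3; s_5 = 27; s_6 = 42; s_7 = 43; s_8 = 34; s_9 = 46.
Since s_9 = s_2 = 46, the sequence is eventually periodic: after a pre-period of length 1 it cycles with period 7.
For i ≥ 2, s_i depends only on (i - 2) mod 7. (23 - 2) mod 7 = 0, so s_{23} = s_2 = 46.

46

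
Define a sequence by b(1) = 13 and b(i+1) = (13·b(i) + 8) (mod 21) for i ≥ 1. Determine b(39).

20

We have b(1) = 13, b(2) = 9, b(3) = 20, b(4) = 16, b(5) = 6, b(6) = 2, b(7) = 13.
The sequence repeats with period 6.
So b(39) = b(1 + ((39-1) mod 6)) = b(3) = 20.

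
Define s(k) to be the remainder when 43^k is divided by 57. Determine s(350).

4

We have s(1) = 43, s(2) = 25, s(3) = 49, s(4) = 55, s(5) = 28, s(6) = 7, s(7) = 16, s(8) = 4, s(9) = 1, s(10) = 43.
Since s(10) = s(1) = 43, the sequence is periodic with period 9.
So s(350) = s(1 + ((350-1) mod 9)) = s(8) = 4.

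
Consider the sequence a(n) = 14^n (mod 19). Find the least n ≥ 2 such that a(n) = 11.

12

Listing terms: a(1) = 14, a(2) = 6, a(3) = 8, a(4) = 17, a(5) = 10, a(6) = 7, a(7) = 3, a(8) = 4, a(9) = 18, a(10) = 5, a(11) = 13, a(12) = 11, a(13) = 2, a(14) = 9, a(15) = 12, a(16) = 16, a(17) = 15, a(18) = 1, a(19) = 14.
Since a(19) = a(1) = 14, the sequence is periodic with period 18.
The value 11 first appears (with n ≥ 2) at a(12).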